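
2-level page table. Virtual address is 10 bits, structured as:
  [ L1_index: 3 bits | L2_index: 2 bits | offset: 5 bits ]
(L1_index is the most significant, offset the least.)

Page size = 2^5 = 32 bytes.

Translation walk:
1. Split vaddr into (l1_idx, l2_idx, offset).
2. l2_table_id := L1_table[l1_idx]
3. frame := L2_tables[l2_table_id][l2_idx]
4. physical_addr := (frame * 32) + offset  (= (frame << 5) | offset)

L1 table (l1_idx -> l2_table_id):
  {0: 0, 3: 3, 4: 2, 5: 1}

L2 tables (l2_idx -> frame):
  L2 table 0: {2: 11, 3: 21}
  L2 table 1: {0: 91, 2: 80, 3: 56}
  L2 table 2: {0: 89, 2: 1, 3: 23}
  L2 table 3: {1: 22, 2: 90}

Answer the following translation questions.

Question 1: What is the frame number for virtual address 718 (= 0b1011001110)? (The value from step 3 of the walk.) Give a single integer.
vaddr = 718: l1_idx=5, l2_idx=2
L1[5] = 1; L2[1][2] = 80

Answer: 80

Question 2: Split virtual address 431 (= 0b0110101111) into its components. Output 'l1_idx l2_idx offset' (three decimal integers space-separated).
vaddr = 431 = 0b0110101111
  top 3 bits -> l1_idx = 3
  next 2 bits -> l2_idx = 1
  bottom 5 bits -> offset = 15

Answer: 3 1 15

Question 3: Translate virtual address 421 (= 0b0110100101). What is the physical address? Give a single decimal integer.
vaddr = 421 = 0b0110100101
Split: l1_idx=3, l2_idx=1, offset=5
L1[3] = 3
L2[3][1] = 22
paddr = 22 * 32 + 5 = 709

Answer: 709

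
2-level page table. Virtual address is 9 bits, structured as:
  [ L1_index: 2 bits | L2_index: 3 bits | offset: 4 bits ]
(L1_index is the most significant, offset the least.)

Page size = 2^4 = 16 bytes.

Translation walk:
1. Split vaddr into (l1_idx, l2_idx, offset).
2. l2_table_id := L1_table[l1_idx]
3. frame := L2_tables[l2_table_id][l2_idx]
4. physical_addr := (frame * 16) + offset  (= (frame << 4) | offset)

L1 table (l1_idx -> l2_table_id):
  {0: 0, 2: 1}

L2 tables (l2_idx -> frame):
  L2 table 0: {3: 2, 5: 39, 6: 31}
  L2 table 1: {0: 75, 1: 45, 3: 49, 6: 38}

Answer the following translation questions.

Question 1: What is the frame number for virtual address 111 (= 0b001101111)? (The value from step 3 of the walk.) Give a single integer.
Answer: 31

Derivation:
vaddr = 111: l1_idx=0, l2_idx=6
L1[0] = 0; L2[0][6] = 31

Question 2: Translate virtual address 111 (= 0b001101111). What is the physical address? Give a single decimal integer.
Answer: 511

Derivation:
vaddr = 111 = 0b001101111
Split: l1_idx=0, l2_idx=6, offset=15
L1[0] = 0
L2[0][6] = 31
paddr = 31 * 16 + 15 = 511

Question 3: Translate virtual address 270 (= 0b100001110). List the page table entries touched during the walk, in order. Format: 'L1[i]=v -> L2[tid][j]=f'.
Answer: L1[2]=1 -> L2[1][0]=75

Derivation:
vaddr = 270 = 0b100001110
Split: l1_idx=2, l2_idx=0, offset=14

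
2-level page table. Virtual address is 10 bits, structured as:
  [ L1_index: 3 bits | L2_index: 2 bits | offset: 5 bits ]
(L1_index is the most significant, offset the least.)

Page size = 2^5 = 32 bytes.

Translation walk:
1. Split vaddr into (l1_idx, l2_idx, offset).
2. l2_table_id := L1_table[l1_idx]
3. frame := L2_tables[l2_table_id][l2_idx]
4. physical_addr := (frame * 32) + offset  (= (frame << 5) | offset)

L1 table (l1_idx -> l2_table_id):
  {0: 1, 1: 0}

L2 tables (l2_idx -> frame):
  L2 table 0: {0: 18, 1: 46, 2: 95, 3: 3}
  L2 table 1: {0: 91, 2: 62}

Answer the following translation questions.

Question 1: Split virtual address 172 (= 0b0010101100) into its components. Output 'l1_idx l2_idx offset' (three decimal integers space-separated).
Answer: 1 1 12

Derivation:
vaddr = 172 = 0b0010101100
  top 3 bits -> l1_idx = 1
  next 2 bits -> l2_idx = 1
  bottom 5 bits -> offset = 12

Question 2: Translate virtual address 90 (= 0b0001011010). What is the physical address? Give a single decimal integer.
Answer: 2010

Derivation:
vaddr = 90 = 0b0001011010
Split: l1_idx=0, l2_idx=2, offset=26
L1[0] = 1
L2[1][2] = 62
paddr = 62 * 32 + 26 = 2010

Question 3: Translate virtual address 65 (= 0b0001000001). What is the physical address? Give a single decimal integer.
Answer: 1985

Derivation:
vaddr = 65 = 0b0001000001
Split: l1_idx=0, l2_idx=2, offset=1
L1[0] = 1
L2[1][2] = 62
paddr = 62 * 32 + 1 = 1985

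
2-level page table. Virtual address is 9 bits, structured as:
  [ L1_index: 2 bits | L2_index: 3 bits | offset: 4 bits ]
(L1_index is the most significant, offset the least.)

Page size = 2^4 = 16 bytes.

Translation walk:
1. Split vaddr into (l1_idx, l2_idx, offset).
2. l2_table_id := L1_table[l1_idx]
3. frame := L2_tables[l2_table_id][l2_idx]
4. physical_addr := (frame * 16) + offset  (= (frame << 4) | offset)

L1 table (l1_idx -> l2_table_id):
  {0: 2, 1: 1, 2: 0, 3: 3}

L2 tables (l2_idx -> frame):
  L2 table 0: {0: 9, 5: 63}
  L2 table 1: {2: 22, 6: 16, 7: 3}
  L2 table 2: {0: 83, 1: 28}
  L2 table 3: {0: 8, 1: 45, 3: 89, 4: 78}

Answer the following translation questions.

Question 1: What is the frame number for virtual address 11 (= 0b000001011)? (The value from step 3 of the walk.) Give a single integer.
Answer: 83

Derivation:
vaddr = 11: l1_idx=0, l2_idx=0
L1[0] = 2; L2[2][0] = 83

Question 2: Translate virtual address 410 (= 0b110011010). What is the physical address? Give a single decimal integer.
Answer: 730

Derivation:
vaddr = 410 = 0b110011010
Split: l1_idx=3, l2_idx=1, offset=10
L1[3] = 3
L2[3][1] = 45
paddr = 45 * 16 + 10 = 730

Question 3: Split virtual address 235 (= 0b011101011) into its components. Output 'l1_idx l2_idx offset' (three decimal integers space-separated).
Answer: 1 6 11

Derivation:
vaddr = 235 = 0b011101011
  top 2 bits -> l1_idx = 1
  next 3 bits -> l2_idx = 6
  bottom 4 bits -> offset = 11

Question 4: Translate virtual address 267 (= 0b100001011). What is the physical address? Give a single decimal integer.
vaddr = 267 = 0b100001011
Split: l1_idx=2, l2_idx=0, offset=11
L1[2] = 0
L2[0][0] = 9
paddr = 9 * 16 + 11 = 155

Answer: 155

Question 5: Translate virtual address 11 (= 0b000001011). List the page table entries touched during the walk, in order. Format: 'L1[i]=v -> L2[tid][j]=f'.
vaddr = 11 = 0b000001011
Split: l1_idx=0, l2_idx=0, offset=11

Answer: L1[0]=2 -> L2[2][0]=83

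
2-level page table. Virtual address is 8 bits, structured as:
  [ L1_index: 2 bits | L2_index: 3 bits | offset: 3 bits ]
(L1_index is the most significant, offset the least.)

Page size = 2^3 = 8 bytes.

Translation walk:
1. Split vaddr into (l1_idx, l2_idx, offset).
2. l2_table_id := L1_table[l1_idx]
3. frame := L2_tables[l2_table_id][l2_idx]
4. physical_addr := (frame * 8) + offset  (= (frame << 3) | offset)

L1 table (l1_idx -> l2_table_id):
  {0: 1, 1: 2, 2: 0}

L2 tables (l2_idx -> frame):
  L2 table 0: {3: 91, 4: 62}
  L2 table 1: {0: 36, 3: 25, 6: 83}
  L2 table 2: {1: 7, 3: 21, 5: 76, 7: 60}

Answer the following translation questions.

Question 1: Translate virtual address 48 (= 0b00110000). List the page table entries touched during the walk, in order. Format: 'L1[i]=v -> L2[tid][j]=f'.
vaddr = 48 = 0b00110000
Split: l1_idx=0, l2_idx=6, offset=0

Answer: L1[0]=1 -> L2[1][6]=83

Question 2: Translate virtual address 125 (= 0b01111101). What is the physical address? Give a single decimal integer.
Answer: 485

Derivation:
vaddr = 125 = 0b01111101
Split: l1_idx=1, l2_idx=7, offset=5
L1[1] = 2
L2[2][7] = 60
paddr = 60 * 8 + 5 = 485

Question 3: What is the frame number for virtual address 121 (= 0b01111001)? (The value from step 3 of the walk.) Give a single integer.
Answer: 60

Derivation:
vaddr = 121: l1_idx=1, l2_idx=7
L1[1] = 2; L2[2][7] = 60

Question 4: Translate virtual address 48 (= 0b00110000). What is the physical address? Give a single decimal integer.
Answer: 664

Derivation:
vaddr = 48 = 0b00110000
Split: l1_idx=0, l2_idx=6, offset=0
L1[0] = 1
L2[1][6] = 83
paddr = 83 * 8 + 0 = 664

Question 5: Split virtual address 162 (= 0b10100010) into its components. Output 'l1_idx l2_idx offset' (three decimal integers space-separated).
Answer: 2 4 2

Derivation:
vaddr = 162 = 0b10100010
  top 2 bits -> l1_idx = 2
  next 3 bits -> l2_idx = 4
  bottom 3 bits -> offset = 2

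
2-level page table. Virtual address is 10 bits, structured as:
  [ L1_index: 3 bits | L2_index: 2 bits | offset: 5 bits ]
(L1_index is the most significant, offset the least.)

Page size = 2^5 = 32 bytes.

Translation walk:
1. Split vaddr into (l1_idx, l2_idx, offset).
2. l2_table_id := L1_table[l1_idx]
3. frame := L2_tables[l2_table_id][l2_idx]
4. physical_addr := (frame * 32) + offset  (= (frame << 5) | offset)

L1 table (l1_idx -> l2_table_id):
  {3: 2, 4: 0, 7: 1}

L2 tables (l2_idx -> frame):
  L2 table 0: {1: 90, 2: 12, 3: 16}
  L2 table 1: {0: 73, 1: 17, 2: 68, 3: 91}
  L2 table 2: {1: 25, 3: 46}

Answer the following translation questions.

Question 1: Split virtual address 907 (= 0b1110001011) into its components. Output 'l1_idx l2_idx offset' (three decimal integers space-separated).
Answer: 7 0 11

Derivation:
vaddr = 907 = 0b1110001011
  top 3 bits -> l1_idx = 7
  next 2 bits -> l2_idx = 0
  bottom 5 bits -> offset = 11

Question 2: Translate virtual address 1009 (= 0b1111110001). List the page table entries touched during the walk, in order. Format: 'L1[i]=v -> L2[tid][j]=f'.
vaddr = 1009 = 0b1111110001
Split: l1_idx=7, l2_idx=3, offset=17

Answer: L1[7]=1 -> L2[1][3]=91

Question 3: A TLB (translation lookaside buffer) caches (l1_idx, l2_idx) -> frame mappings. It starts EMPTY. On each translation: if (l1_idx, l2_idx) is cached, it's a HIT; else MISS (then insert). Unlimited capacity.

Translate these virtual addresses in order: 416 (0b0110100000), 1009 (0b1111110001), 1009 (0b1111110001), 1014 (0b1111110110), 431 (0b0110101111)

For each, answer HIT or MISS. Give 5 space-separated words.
vaddr=416: (3,1) not in TLB -> MISS, insert
vaddr=1009: (7,3) not in TLB -> MISS, insert
vaddr=1009: (7,3) in TLB -> HIT
vaddr=1014: (7,3) in TLB -> HIT
vaddr=431: (3,1) in TLB -> HIT

Answer: MISS MISS HIT HIT HIT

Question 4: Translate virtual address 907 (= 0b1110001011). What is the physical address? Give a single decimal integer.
Answer: 2347

Derivation:
vaddr = 907 = 0b1110001011
Split: l1_idx=7, l2_idx=0, offset=11
L1[7] = 1
L2[1][0] = 73
paddr = 73 * 32 + 11 = 2347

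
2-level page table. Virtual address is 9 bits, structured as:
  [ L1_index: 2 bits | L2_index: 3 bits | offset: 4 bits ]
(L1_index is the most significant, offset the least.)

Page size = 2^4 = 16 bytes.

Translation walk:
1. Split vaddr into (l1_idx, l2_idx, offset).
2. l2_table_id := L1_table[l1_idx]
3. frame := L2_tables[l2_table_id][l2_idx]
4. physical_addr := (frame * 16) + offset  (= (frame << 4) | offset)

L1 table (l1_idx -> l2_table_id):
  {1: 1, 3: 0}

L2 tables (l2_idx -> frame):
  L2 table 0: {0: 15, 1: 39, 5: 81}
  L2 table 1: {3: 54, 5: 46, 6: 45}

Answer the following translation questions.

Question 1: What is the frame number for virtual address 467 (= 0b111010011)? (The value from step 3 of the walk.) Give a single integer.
Answer: 81

Derivation:
vaddr = 467: l1_idx=3, l2_idx=5
L1[3] = 0; L2[0][5] = 81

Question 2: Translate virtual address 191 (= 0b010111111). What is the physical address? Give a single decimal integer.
vaddr = 191 = 0b010111111
Split: l1_idx=1, l2_idx=3, offset=15
L1[1] = 1
L2[1][3] = 54
paddr = 54 * 16 + 15 = 879

Answer: 879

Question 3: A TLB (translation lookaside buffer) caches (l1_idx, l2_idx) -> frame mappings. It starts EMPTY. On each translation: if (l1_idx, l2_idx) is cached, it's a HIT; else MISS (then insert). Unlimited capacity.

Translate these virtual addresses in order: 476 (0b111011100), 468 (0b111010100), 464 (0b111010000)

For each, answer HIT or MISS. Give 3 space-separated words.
Answer: MISS HIT HIT

Derivation:
vaddr=476: (3,5) not in TLB -> MISS, insert
vaddr=468: (3,5) in TLB -> HIT
vaddr=464: (3,5) in TLB -> HIT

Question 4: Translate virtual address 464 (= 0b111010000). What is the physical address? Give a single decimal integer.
vaddr = 464 = 0b111010000
Split: l1_idx=3, l2_idx=5, offset=0
L1[3] = 0
L2[0][5] = 81
paddr = 81 * 16 + 0 = 1296

Answer: 1296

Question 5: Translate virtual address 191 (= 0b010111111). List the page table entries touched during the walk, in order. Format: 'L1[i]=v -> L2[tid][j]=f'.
vaddr = 191 = 0b010111111
Split: l1_idx=1, l2_idx=3, offset=15

Answer: L1[1]=1 -> L2[1][3]=54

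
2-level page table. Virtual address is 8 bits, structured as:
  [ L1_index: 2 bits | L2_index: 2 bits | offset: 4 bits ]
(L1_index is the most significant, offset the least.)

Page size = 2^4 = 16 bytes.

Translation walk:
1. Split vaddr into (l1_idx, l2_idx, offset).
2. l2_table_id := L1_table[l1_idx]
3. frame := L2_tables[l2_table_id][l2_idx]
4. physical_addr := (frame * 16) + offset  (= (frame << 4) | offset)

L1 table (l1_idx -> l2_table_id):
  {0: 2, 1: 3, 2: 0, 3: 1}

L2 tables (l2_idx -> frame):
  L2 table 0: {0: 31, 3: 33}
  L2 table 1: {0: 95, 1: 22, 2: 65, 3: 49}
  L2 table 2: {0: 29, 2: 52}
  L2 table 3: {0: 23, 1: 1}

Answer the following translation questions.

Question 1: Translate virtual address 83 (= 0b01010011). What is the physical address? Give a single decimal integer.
Answer: 19

Derivation:
vaddr = 83 = 0b01010011
Split: l1_idx=1, l2_idx=1, offset=3
L1[1] = 3
L2[3][1] = 1
paddr = 1 * 16 + 3 = 19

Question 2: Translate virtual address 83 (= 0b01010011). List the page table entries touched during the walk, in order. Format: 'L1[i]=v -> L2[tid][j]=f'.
Answer: L1[1]=3 -> L2[3][1]=1

Derivation:
vaddr = 83 = 0b01010011
Split: l1_idx=1, l2_idx=1, offset=3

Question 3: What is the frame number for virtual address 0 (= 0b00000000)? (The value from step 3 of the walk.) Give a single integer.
Answer: 29

Derivation:
vaddr = 0: l1_idx=0, l2_idx=0
L1[0] = 2; L2[2][0] = 29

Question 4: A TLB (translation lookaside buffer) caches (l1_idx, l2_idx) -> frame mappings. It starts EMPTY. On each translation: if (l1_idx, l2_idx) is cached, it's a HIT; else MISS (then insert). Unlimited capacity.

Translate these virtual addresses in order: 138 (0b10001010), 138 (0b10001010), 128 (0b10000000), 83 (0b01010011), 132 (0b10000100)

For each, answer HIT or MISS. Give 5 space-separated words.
vaddr=138: (2,0) not in TLB -> MISS, insert
vaddr=138: (2,0) in TLB -> HIT
vaddr=128: (2,0) in TLB -> HIT
vaddr=83: (1,1) not in TLB -> MISS, insert
vaddr=132: (2,0) in TLB -> HIT

Answer: MISS HIT HIT MISS HIT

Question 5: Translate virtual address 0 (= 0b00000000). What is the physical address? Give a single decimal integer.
vaddr = 0 = 0b00000000
Split: l1_idx=0, l2_idx=0, offset=0
L1[0] = 2
L2[2][0] = 29
paddr = 29 * 16 + 0 = 464

Answer: 464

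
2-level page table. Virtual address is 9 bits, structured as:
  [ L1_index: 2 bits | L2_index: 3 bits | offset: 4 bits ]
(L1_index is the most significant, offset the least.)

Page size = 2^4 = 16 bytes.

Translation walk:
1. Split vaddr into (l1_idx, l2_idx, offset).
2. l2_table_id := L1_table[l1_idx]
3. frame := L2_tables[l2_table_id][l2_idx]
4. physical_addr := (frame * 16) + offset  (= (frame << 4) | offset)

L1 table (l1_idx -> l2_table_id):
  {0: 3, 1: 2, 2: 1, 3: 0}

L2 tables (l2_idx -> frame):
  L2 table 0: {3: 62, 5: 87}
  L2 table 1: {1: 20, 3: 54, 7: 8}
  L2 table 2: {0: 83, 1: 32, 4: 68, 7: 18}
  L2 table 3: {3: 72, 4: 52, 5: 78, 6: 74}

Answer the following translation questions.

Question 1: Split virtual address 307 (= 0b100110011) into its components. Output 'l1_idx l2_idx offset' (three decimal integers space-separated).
vaddr = 307 = 0b100110011
  top 2 bits -> l1_idx = 2
  next 3 bits -> l2_idx = 3
  bottom 4 bits -> offset = 3

Answer: 2 3 3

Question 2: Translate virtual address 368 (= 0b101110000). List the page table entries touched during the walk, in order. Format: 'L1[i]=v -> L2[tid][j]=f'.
Answer: L1[2]=1 -> L2[1][7]=8

Derivation:
vaddr = 368 = 0b101110000
Split: l1_idx=2, l2_idx=7, offset=0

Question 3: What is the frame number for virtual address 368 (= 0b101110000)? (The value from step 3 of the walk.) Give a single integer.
vaddr = 368: l1_idx=2, l2_idx=7
L1[2] = 1; L2[1][7] = 8

Answer: 8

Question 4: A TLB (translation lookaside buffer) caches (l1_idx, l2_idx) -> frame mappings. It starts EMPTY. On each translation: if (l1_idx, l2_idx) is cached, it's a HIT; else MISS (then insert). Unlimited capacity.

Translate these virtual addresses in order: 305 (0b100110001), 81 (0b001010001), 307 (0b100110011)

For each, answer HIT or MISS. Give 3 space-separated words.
Answer: MISS MISS HIT

Derivation:
vaddr=305: (2,3) not in TLB -> MISS, insert
vaddr=81: (0,5) not in TLB -> MISS, insert
vaddr=307: (2,3) in TLB -> HIT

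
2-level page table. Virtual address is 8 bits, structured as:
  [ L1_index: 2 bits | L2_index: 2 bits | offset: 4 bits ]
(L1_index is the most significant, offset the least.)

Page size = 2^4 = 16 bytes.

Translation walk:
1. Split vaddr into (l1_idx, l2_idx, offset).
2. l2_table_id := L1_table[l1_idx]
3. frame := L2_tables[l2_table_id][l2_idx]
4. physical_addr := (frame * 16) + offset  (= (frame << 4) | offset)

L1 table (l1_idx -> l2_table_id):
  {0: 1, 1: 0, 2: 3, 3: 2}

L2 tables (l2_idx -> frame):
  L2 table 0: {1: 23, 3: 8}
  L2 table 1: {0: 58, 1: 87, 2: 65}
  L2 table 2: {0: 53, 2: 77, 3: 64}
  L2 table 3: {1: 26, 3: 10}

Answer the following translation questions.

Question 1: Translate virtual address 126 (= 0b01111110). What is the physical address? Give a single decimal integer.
Answer: 142

Derivation:
vaddr = 126 = 0b01111110
Split: l1_idx=1, l2_idx=3, offset=14
L1[1] = 0
L2[0][3] = 8
paddr = 8 * 16 + 14 = 142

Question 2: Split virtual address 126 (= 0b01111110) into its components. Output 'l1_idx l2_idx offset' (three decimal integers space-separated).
vaddr = 126 = 0b01111110
  top 2 bits -> l1_idx = 1
  next 2 bits -> l2_idx = 3
  bottom 4 bits -> offset = 14

Answer: 1 3 14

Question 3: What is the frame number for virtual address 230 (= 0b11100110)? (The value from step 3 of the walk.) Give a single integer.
Answer: 77

Derivation:
vaddr = 230: l1_idx=3, l2_idx=2
L1[3] = 2; L2[2][2] = 77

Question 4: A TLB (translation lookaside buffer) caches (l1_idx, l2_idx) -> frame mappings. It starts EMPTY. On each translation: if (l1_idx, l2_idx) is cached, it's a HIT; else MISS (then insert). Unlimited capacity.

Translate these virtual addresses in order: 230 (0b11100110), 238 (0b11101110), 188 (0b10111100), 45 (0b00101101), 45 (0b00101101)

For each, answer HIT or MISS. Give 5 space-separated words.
Answer: MISS HIT MISS MISS HIT

Derivation:
vaddr=230: (3,2) not in TLB -> MISS, insert
vaddr=238: (3,2) in TLB -> HIT
vaddr=188: (2,3) not in TLB -> MISS, insert
vaddr=45: (0,2) not in TLB -> MISS, insert
vaddr=45: (0,2) in TLB -> HIT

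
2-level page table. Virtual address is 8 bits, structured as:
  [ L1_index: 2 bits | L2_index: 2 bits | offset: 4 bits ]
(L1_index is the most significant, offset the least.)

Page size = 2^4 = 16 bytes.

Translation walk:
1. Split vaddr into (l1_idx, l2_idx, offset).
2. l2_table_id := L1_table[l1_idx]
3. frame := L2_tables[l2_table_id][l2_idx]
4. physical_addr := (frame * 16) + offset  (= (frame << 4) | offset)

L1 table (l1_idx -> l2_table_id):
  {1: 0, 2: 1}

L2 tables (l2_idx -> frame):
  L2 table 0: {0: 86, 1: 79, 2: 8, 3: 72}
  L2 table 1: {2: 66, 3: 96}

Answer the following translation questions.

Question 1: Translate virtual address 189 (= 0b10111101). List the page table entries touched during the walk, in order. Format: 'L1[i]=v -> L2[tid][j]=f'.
Answer: L1[2]=1 -> L2[1][3]=96

Derivation:
vaddr = 189 = 0b10111101
Split: l1_idx=2, l2_idx=3, offset=13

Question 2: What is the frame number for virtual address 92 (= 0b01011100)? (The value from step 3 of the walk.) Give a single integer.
Answer: 79

Derivation:
vaddr = 92: l1_idx=1, l2_idx=1
L1[1] = 0; L2[0][1] = 79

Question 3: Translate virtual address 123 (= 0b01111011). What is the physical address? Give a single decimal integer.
Answer: 1163

Derivation:
vaddr = 123 = 0b01111011
Split: l1_idx=1, l2_idx=3, offset=11
L1[1] = 0
L2[0][3] = 72
paddr = 72 * 16 + 11 = 1163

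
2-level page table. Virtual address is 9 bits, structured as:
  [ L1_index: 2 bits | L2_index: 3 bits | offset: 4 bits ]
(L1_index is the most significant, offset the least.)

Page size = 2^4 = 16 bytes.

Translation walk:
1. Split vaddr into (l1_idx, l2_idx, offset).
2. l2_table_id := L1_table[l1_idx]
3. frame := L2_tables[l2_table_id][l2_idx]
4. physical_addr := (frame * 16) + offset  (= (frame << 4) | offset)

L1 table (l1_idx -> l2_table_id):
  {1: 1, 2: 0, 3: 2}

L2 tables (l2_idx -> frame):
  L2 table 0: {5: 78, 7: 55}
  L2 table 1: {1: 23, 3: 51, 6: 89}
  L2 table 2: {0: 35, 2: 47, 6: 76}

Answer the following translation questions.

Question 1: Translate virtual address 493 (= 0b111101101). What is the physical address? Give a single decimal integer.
Answer: 1229

Derivation:
vaddr = 493 = 0b111101101
Split: l1_idx=3, l2_idx=6, offset=13
L1[3] = 2
L2[2][6] = 76
paddr = 76 * 16 + 13 = 1229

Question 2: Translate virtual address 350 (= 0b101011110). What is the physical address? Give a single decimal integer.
Answer: 1262

Derivation:
vaddr = 350 = 0b101011110
Split: l1_idx=2, l2_idx=5, offset=14
L1[2] = 0
L2[0][5] = 78
paddr = 78 * 16 + 14 = 1262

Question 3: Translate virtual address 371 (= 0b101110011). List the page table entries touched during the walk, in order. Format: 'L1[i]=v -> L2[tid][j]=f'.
Answer: L1[2]=0 -> L2[0][7]=55

Derivation:
vaddr = 371 = 0b101110011
Split: l1_idx=2, l2_idx=7, offset=3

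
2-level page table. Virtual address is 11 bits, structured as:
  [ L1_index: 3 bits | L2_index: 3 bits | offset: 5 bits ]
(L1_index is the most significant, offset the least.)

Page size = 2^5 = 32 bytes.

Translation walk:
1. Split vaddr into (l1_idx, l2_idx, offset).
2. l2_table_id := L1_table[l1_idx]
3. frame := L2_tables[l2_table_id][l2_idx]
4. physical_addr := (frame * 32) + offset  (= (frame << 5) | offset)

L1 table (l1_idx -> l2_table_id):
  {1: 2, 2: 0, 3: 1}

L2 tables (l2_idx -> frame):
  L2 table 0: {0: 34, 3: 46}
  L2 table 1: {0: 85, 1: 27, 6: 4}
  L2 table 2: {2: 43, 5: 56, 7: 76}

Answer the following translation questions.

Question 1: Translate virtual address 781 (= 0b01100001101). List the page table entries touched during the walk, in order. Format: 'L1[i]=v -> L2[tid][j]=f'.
Answer: L1[3]=1 -> L2[1][0]=85

Derivation:
vaddr = 781 = 0b01100001101
Split: l1_idx=3, l2_idx=0, offset=13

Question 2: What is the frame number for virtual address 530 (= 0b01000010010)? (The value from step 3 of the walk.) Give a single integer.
Answer: 34

Derivation:
vaddr = 530: l1_idx=2, l2_idx=0
L1[2] = 0; L2[0][0] = 34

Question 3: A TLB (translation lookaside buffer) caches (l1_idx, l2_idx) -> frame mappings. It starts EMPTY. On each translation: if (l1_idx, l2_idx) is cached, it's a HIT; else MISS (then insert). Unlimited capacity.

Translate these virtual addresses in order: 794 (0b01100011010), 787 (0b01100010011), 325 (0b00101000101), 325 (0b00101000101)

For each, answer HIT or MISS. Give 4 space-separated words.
vaddr=794: (3,0) not in TLB -> MISS, insert
vaddr=787: (3,0) in TLB -> HIT
vaddr=325: (1,2) not in TLB -> MISS, insert
vaddr=325: (1,2) in TLB -> HIT

Answer: MISS HIT MISS HIT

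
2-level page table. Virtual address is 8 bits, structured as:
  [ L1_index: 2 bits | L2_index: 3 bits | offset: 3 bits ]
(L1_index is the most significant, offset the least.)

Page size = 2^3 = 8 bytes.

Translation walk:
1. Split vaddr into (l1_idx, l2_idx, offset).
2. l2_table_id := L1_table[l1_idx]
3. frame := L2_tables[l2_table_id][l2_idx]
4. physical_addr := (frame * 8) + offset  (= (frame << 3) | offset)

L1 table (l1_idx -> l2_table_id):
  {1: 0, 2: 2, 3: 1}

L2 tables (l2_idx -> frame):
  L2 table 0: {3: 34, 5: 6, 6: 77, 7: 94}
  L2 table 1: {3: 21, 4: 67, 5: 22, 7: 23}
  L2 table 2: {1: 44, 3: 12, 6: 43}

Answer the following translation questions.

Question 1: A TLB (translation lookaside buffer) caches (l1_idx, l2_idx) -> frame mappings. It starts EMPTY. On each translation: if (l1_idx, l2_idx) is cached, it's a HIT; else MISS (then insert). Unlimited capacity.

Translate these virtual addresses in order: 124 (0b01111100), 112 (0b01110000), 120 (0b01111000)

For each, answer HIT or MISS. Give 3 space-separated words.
vaddr=124: (1,7) not in TLB -> MISS, insert
vaddr=112: (1,6) not in TLB -> MISS, insert
vaddr=120: (1,7) in TLB -> HIT

Answer: MISS MISS HIT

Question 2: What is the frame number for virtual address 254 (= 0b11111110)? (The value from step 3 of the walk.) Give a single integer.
vaddr = 254: l1_idx=3, l2_idx=7
L1[3] = 1; L2[1][7] = 23

Answer: 23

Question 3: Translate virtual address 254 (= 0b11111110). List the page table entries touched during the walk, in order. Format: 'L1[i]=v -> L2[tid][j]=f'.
vaddr = 254 = 0b11111110
Split: l1_idx=3, l2_idx=7, offset=6

Answer: L1[3]=1 -> L2[1][7]=23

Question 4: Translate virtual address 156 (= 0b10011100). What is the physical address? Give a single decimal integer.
vaddr = 156 = 0b10011100
Split: l1_idx=2, l2_idx=3, offset=4
L1[2] = 2
L2[2][3] = 12
paddr = 12 * 8 + 4 = 100

Answer: 100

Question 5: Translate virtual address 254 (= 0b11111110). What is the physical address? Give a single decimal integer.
Answer: 190

Derivation:
vaddr = 254 = 0b11111110
Split: l1_idx=3, l2_idx=7, offset=6
L1[3] = 1
L2[1][7] = 23
paddr = 23 * 8 + 6 = 190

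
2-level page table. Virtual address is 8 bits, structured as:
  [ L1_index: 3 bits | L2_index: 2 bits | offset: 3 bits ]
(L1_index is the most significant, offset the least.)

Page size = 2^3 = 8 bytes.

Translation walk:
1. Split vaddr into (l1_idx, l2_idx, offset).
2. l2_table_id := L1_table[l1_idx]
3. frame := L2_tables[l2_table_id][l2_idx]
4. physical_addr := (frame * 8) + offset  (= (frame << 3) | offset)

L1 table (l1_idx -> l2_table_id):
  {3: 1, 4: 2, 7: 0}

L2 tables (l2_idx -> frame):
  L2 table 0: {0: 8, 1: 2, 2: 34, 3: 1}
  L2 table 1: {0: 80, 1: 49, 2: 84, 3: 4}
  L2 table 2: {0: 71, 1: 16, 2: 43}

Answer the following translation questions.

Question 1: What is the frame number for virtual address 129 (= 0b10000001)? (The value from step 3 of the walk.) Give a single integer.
vaddr = 129: l1_idx=4, l2_idx=0
L1[4] = 2; L2[2][0] = 71

Answer: 71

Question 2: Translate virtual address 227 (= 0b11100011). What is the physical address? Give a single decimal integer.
vaddr = 227 = 0b11100011
Split: l1_idx=7, l2_idx=0, offset=3
L1[7] = 0
L2[0][0] = 8
paddr = 8 * 8 + 3 = 67

Answer: 67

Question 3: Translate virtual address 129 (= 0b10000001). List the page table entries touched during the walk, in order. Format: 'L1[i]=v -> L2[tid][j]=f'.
vaddr = 129 = 0b10000001
Split: l1_idx=4, l2_idx=0, offset=1

Answer: L1[4]=2 -> L2[2][0]=71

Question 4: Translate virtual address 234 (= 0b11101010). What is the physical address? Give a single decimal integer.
Answer: 18

Derivation:
vaddr = 234 = 0b11101010
Split: l1_idx=7, l2_idx=1, offset=2
L1[7] = 0
L2[0][1] = 2
paddr = 2 * 8 + 2 = 18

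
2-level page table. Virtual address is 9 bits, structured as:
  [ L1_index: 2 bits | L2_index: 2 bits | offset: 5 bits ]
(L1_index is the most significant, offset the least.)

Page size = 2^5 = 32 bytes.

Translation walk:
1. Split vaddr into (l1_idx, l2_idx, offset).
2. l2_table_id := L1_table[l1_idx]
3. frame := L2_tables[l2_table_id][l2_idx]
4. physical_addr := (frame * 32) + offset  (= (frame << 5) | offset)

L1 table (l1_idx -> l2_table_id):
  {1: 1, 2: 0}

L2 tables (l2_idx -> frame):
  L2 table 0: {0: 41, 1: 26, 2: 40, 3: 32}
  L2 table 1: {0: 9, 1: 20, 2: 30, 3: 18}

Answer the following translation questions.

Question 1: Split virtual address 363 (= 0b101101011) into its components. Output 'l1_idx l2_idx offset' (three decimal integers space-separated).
vaddr = 363 = 0b101101011
  top 2 bits -> l1_idx = 2
  next 2 bits -> l2_idx = 3
  bottom 5 bits -> offset = 11

Answer: 2 3 11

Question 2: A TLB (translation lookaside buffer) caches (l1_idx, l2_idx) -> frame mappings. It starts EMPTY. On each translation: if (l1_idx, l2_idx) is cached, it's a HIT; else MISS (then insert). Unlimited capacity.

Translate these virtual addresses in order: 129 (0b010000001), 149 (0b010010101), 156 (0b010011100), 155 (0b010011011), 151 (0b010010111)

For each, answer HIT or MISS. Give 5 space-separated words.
Answer: MISS HIT HIT HIT HIT

Derivation:
vaddr=129: (1,0) not in TLB -> MISS, insert
vaddr=149: (1,0) in TLB -> HIT
vaddr=156: (1,0) in TLB -> HIT
vaddr=155: (1,0) in TLB -> HIT
vaddr=151: (1,0) in TLB -> HIT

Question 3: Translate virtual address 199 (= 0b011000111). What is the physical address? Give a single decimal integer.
Answer: 967

Derivation:
vaddr = 199 = 0b011000111
Split: l1_idx=1, l2_idx=2, offset=7
L1[1] = 1
L2[1][2] = 30
paddr = 30 * 32 + 7 = 967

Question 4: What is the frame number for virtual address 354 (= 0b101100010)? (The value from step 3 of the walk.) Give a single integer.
Answer: 32

Derivation:
vaddr = 354: l1_idx=2, l2_idx=3
L1[2] = 0; L2[0][3] = 32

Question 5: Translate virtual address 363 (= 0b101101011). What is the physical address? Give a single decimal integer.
Answer: 1035

Derivation:
vaddr = 363 = 0b101101011
Split: l1_idx=2, l2_idx=3, offset=11
L1[2] = 0
L2[0][3] = 32
paddr = 32 * 32 + 11 = 1035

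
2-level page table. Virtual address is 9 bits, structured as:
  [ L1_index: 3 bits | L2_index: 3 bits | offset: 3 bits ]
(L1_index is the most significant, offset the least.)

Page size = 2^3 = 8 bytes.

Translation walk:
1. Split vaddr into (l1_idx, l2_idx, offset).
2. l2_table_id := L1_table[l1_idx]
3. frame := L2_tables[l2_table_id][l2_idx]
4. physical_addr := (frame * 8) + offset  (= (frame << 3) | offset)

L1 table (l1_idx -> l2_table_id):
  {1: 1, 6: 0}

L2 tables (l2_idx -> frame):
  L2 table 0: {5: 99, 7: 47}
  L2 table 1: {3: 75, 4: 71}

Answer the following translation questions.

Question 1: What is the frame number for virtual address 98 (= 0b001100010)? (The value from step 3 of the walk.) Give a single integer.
vaddr = 98: l1_idx=1, l2_idx=4
L1[1] = 1; L2[1][4] = 71

Answer: 71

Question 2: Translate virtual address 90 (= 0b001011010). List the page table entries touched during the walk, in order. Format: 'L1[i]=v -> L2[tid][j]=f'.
vaddr = 90 = 0b001011010
Split: l1_idx=1, l2_idx=3, offset=2

Answer: L1[1]=1 -> L2[1][3]=75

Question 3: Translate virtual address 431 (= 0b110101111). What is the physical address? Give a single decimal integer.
vaddr = 431 = 0b110101111
Split: l1_idx=6, l2_idx=5, offset=7
L1[6] = 0
L2[0][5] = 99
paddr = 99 * 8 + 7 = 799

Answer: 799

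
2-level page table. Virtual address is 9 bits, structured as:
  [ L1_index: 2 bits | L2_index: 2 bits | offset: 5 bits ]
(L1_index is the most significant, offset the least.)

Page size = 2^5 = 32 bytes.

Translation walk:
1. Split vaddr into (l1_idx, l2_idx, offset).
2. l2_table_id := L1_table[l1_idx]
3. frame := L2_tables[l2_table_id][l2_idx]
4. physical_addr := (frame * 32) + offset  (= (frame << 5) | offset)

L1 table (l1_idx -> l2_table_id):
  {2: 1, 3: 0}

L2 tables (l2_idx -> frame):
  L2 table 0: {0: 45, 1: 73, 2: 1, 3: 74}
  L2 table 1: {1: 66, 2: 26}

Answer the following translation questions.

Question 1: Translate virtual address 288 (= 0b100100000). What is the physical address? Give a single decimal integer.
Answer: 2112

Derivation:
vaddr = 288 = 0b100100000
Split: l1_idx=2, l2_idx=1, offset=0
L1[2] = 1
L2[1][1] = 66
paddr = 66 * 32 + 0 = 2112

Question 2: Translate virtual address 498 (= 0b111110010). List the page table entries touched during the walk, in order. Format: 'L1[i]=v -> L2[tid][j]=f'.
vaddr = 498 = 0b111110010
Split: l1_idx=3, l2_idx=3, offset=18

Answer: L1[3]=0 -> L2[0][3]=74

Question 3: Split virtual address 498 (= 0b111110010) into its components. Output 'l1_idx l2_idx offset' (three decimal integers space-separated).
Answer: 3 3 18

Derivation:
vaddr = 498 = 0b111110010
  top 2 bits -> l1_idx = 3
  next 2 bits -> l2_idx = 3
  bottom 5 bits -> offset = 18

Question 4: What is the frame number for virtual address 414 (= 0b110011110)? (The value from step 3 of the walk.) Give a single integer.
vaddr = 414: l1_idx=3, l2_idx=0
L1[3] = 0; L2[0][0] = 45

Answer: 45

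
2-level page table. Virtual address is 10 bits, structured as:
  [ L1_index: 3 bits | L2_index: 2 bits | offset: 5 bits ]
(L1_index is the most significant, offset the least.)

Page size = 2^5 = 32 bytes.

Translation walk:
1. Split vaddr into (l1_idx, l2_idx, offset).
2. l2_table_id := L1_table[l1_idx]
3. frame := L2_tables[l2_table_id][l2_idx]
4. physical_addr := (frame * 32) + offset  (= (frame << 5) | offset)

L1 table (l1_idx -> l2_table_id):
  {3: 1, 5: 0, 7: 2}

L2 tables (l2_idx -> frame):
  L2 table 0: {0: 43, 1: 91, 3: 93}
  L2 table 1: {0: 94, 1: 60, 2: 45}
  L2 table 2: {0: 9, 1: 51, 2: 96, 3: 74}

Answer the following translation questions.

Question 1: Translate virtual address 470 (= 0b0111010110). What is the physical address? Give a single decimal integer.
Answer: 1462

Derivation:
vaddr = 470 = 0b0111010110
Split: l1_idx=3, l2_idx=2, offset=22
L1[3] = 1
L2[1][2] = 45
paddr = 45 * 32 + 22 = 1462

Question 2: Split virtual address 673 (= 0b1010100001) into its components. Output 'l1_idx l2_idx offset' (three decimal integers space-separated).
vaddr = 673 = 0b1010100001
  top 3 bits -> l1_idx = 5
  next 2 bits -> l2_idx = 1
  bottom 5 bits -> offset = 1

Answer: 5 1 1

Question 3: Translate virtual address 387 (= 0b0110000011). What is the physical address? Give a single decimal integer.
Answer: 3011

Derivation:
vaddr = 387 = 0b0110000011
Split: l1_idx=3, l2_idx=0, offset=3
L1[3] = 1
L2[1][0] = 94
paddr = 94 * 32 + 3 = 3011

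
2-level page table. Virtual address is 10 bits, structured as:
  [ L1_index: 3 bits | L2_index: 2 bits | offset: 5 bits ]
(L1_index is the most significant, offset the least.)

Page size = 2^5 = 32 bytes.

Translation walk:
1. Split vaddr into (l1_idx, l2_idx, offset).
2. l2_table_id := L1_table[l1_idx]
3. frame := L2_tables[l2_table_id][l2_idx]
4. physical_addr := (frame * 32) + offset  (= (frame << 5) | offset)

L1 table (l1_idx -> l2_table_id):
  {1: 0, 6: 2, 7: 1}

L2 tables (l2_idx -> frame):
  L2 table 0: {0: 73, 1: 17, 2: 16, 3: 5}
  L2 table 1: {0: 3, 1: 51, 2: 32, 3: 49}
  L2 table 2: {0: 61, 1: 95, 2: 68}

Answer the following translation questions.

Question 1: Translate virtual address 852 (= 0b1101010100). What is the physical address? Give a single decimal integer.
Answer: 2196

Derivation:
vaddr = 852 = 0b1101010100
Split: l1_idx=6, l2_idx=2, offset=20
L1[6] = 2
L2[2][2] = 68
paddr = 68 * 32 + 20 = 2196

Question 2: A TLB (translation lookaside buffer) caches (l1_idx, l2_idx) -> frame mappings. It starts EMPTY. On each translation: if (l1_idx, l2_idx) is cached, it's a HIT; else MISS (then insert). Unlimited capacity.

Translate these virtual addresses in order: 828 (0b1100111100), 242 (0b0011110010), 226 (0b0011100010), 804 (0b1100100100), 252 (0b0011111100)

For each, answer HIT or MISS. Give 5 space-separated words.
vaddr=828: (6,1) not in TLB -> MISS, insert
vaddr=242: (1,3) not in TLB -> MISS, insert
vaddr=226: (1,3) in TLB -> HIT
vaddr=804: (6,1) in TLB -> HIT
vaddr=252: (1,3) in TLB -> HIT

Answer: MISS MISS HIT HIT HIT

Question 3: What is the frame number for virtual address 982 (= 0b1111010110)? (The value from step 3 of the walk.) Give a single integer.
vaddr = 982: l1_idx=7, l2_idx=2
L1[7] = 1; L2[1][2] = 32

Answer: 32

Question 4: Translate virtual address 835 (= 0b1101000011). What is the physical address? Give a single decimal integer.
vaddr = 835 = 0b1101000011
Split: l1_idx=6, l2_idx=2, offset=3
L1[6] = 2
L2[2][2] = 68
paddr = 68 * 32 + 3 = 2179

Answer: 2179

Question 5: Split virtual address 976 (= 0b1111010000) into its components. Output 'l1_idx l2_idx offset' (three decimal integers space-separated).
vaddr = 976 = 0b1111010000
  top 3 bits -> l1_idx = 7
  next 2 bits -> l2_idx = 2
  bottom 5 bits -> offset = 16

Answer: 7 2 16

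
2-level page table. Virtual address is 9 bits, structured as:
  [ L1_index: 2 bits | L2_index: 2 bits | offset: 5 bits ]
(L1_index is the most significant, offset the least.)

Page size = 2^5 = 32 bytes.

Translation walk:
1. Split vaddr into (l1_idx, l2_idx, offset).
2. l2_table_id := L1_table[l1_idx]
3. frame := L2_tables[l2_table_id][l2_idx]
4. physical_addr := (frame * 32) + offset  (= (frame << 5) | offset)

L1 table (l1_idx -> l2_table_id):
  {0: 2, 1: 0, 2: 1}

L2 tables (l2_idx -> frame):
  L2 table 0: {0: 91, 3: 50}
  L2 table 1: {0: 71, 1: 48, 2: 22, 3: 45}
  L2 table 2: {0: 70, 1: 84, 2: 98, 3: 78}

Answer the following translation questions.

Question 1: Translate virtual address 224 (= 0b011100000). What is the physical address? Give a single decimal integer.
vaddr = 224 = 0b011100000
Split: l1_idx=1, l2_idx=3, offset=0
L1[1] = 0
L2[0][3] = 50
paddr = 50 * 32 + 0 = 1600

Answer: 1600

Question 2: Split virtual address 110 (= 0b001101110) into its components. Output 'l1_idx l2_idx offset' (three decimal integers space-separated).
Answer: 0 3 14

Derivation:
vaddr = 110 = 0b001101110
  top 2 bits -> l1_idx = 0
  next 2 bits -> l2_idx = 3
  bottom 5 bits -> offset = 14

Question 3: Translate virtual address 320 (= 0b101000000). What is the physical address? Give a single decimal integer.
Answer: 704

Derivation:
vaddr = 320 = 0b101000000
Split: l1_idx=2, l2_idx=2, offset=0
L1[2] = 1
L2[1][2] = 22
paddr = 22 * 32 + 0 = 704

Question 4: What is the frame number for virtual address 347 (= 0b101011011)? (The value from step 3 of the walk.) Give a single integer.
vaddr = 347: l1_idx=2, l2_idx=2
L1[2] = 1; L2[1][2] = 22

Answer: 22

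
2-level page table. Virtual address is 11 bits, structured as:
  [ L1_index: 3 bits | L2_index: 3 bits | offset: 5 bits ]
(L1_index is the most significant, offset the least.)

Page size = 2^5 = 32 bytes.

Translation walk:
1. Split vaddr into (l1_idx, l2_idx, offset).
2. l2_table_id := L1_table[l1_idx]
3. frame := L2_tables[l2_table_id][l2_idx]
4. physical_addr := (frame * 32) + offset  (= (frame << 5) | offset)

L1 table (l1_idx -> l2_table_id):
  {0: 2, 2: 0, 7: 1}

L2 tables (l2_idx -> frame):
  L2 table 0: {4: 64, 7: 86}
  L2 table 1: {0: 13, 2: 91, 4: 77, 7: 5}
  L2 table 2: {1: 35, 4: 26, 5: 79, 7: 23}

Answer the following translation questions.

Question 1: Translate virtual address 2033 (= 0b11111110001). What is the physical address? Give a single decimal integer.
vaddr = 2033 = 0b11111110001
Split: l1_idx=7, l2_idx=7, offset=17
L1[7] = 1
L2[1][7] = 5
paddr = 5 * 32 + 17 = 177

Answer: 177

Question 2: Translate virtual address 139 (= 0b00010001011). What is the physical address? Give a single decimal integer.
vaddr = 139 = 0b00010001011
Split: l1_idx=0, l2_idx=4, offset=11
L1[0] = 2
L2[2][4] = 26
paddr = 26 * 32 + 11 = 843

Answer: 843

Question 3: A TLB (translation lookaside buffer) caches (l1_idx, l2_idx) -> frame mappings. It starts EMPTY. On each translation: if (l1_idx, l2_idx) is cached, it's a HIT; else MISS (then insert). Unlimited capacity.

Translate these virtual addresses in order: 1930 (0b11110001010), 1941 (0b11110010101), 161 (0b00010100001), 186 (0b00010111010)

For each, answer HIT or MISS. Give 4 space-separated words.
Answer: MISS HIT MISS HIT

Derivation:
vaddr=1930: (7,4) not in TLB -> MISS, insert
vaddr=1941: (7,4) in TLB -> HIT
vaddr=161: (0,5) not in TLB -> MISS, insert
vaddr=186: (0,5) in TLB -> HIT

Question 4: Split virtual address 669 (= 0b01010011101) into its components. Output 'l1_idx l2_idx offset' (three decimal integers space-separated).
Answer: 2 4 29

Derivation:
vaddr = 669 = 0b01010011101
  top 3 bits -> l1_idx = 2
  next 3 bits -> l2_idx = 4
  bottom 5 bits -> offset = 29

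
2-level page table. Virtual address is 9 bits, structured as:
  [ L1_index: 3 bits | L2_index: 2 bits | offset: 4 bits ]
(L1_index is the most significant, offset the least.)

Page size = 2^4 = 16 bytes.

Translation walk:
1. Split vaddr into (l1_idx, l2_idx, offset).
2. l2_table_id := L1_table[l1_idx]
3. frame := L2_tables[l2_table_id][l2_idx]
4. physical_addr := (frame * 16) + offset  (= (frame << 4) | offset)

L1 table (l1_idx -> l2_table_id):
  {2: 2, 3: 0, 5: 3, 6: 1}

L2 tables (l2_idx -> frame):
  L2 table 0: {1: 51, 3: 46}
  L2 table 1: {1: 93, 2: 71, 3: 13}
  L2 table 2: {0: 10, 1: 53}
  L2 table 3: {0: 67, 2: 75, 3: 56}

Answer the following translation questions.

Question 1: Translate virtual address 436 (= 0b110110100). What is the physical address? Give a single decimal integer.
Answer: 212

Derivation:
vaddr = 436 = 0b110110100
Split: l1_idx=6, l2_idx=3, offset=4
L1[6] = 1
L2[1][3] = 13
paddr = 13 * 16 + 4 = 212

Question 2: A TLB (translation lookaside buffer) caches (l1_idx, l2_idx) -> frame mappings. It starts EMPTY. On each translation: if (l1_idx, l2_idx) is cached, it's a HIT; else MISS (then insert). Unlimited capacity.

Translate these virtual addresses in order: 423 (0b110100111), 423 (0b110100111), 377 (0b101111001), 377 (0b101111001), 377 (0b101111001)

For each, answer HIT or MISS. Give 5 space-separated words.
Answer: MISS HIT MISS HIT HIT

Derivation:
vaddr=423: (6,2) not in TLB -> MISS, insert
vaddr=423: (6,2) in TLB -> HIT
vaddr=377: (5,3) not in TLB -> MISS, insert
vaddr=377: (5,3) in TLB -> HIT
vaddr=377: (5,3) in TLB -> HIT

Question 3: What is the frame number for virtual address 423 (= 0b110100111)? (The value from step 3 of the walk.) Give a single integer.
Answer: 71

Derivation:
vaddr = 423: l1_idx=6, l2_idx=2
L1[6] = 1; L2[1][2] = 71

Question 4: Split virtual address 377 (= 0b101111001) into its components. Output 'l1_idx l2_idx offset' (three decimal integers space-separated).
Answer: 5 3 9

Derivation:
vaddr = 377 = 0b101111001
  top 3 bits -> l1_idx = 5
  next 2 bits -> l2_idx = 3
  bottom 4 bits -> offset = 9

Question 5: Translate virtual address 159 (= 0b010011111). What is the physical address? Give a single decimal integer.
vaddr = 159 = 0b010011111
Split: l1_idx=2, l2_idx=1, offset=15
L1[2] = 2
L2[2][1] = 53
paddr = 53 * 16 + 15 = 863

Answer: 863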